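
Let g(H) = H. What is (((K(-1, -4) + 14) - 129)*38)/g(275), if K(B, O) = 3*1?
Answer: -4256/275 ≈ -15.476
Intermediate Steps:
K(B, O) = 3
(((K(-1, -4) + 14) - 129)*38)/g(275) = (((3 + 14) - 129)*38)/275 = ((17 - 129)*38)*(1/275) = -112*38*(1/275) = -4256*1/275 = -4256/275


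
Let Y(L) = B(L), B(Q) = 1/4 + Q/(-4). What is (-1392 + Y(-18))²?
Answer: 30791401/16 ≈ 1.9245e+6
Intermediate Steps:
B(Q) = ¼ - Q/4 (B(Q) = 1*(¼) + Q*(-¼) = ¼ - Q/4)
Y(L) = ¼ - L/4
(-1392 + Y(-18))² = (-1392 + (¼ - ¼*(-18)))² = (-1392 + (¼ + 9/2))² = (-1392 + 19/4)² = (-5549/4)² = 30791401/16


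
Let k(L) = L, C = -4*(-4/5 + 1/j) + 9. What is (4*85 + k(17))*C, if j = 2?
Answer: 18207/5 ≈ 3641.4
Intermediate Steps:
C = 51/5 (C = -4*(-4/5 + 1/2) + 9 = -4*(-4*⅕ + 1*(½)) + 9 = -4*(-⅘ + ½) + 9 = -4*(-3/10) + 9 = 6/5 + 9 = 51/5 ≈ 10.200)
(4*85 + k(17))*C = (4*85 + 17)*(51/5) = (340 + 17)*(51/5) = 357*(51/5) = 18207/5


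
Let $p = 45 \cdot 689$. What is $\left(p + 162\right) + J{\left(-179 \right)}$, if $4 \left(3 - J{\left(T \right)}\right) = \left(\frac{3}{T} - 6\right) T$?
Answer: $\frac{123603}{4} \approx 30901.0$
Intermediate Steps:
$p = 31005$
$J{\left(T \right)} = 3 - \frac{T \left(-6 + \frac{3}{T}\right)}{4}$ ($J{\left(T \right)} = 3 - \frac{\left(\frac{3}{T} - 6\right) T}{4} = 3 - \frac{\left(-6 + \frac{3}{T}\right) T}{4} = 3 - \frac{T \left(-6 + \frac{3}{T}\right)}{4}$)
$\left(p + 162\right) + J{\left(-179 \right)} = \left(31005 + 162\right) + \left(\frac{9}{4} + \frac{3}{2} \left(-179\right)\right) = 31167 + \left(\frac{9}{4} - \frac{537}{2}\right) = 31167 - \frac{1065}{4} = \frac{123603}{4}$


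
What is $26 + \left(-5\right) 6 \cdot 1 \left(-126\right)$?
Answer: $3806$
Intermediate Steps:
$26 + \left(-5\right) 6 \cdot 1 \left(-126\right) = 26 + \left(-30\right) 1 \left(-126\right) = 26 - -3780 = 26 + 3780 = 3806$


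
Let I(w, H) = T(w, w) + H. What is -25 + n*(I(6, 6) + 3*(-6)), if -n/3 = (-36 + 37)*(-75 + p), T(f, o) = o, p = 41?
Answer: -637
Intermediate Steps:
I(w, H) = H + w (I(w, H) = w + H = H + w)
n = 102 (n = -3*(-36 + 37)*(-75 + 41) = -3*(-34) = 102)
-25 + n*(I(6, 6) + 3*(-6)) = -25 + 102*((6 + 6) + 3*(-6)) = -25 + 102*(12 - 18) = -25 + 102*(-6) = -25 - 612 = -637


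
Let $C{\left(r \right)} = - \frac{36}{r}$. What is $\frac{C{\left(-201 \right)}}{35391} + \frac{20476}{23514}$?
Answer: $\frac{8092151990}{9292721043} \approx 0.87081$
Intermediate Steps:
$\frac{C{\left(-201 \right)}}{35391} + \frac{20476}{23514} = \frac{\left(-36\right) \frac{1}{-201}}{35391} + \frac{20476}{23514} = \left(-36\right) \left(- \frac{1}{201}\right) \frac{1}{35391} + 20476 \cdot \frac{1}{23514} = \frac{12}{67} \cdot \frac{1}{35391} + \frac{10238}{11757} = \frac{4}{790399} + \frac{10238}{11757} = \frac{8092151990}{9292721043}$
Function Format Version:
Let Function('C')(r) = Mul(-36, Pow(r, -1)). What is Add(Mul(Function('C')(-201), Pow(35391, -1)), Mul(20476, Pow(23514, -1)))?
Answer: Rational(8092151990, 9292721043) ≈ 0.87081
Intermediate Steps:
Add(Mul(Function('C')(-201), Pow(35391, -1)), Mul(20476, Pow(23514, -1))) = Add(Mul(Mul(-36, Pow(-201, -1)), Pow(35391, -1)), Mul(20476, Pow(23514, -1))) = Add(Mul(Mul(-36, Rational(-1, 201)), Rational(1, 35391)), Mul(20476, Rational(1, 23514))) = Add(Mul(Rational(12, 67), Rational(1, 35391)), Rational(10238, 11757)) = Add(Rational(4, 790399), Rational(10238, 11757)) = Rational(8092151990, 9292721043)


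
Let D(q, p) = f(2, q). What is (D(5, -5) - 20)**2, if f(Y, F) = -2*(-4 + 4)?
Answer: 400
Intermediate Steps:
f(Y, F) = 0 (f(Y, F) = -2*0 = 0)
D(q, p) = 0
(D(5, -5) - 20)**2 = (0 - 20)**2 = (-20)**2 = 400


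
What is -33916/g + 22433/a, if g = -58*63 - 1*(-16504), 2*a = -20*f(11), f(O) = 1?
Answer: -28860321/12850 ≈ -2245.9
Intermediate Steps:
a = -10 (a = (-20*1)/2 = (1/2)*(-20) = -10)
g = 12850 (g = -3654 + 16504 = 12850)
-33916/g + 22433/a = -33916/12850 + 22433/(-10) = -33916*1/12850 + 22433*(-1/10) = -16958/6425 - 22433/10 = -28860321/12850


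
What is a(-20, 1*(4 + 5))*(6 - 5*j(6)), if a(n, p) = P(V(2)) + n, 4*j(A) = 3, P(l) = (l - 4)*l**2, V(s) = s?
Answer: -63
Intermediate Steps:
P(l) = l**2*(-4 + l) (P(l) = (-4 + l)*l**2 = l**2*(-4 + l))
j(A) = 3/4 (j(A) = (1/4)*3 = 3/4)
a(n, p) = -8 + n (a(n, p) = 2**2*(-4 + 2) + n = 4*(-2) + n = -8 + n)
a(-20, 1*(4 + 5))*(6 - 5*j(6)) = (-8 - 20)*(6 - 5*3/4) = -28*(6 - 15/4) = -28*9/4 = -63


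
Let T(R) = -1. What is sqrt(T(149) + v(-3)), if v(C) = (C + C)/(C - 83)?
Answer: 2*I*sqrt(430)/43 ≈ 0.96449*I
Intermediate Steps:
v(C) = 2*C/(-83 + C) (v(C) = (2*C)/(-83 + C) = 2*C/(-83 + C))
sqrt(T(149) + v(-3)) = sqrt(-1 + 2*(-3)/(-83 - 3)) = sqrt(-1 + 2*(-3)/(-86)) = sqrt(-1 + 2*(-3)*(-1/86)) = sqrt(-1 + 3/43) = sqrt(-40/43) = 2*I*sqrt(430)/43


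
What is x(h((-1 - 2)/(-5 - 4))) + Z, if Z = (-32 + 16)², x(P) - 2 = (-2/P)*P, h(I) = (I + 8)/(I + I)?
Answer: 256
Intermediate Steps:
h(I) = (8 + I)/(2*I) (h(I) = (8 + I)/((2*I)) = (8 + I)*(1/(2*I)) = (8 + I)/(2*I))
x(P) = 0 (x(P) = 2 + (-2/P)*P = 2 - 2 = 0)
Z = 256 (Z = (-16)² = 256)
x(h((-1 - 2)/(-5 - 4))) + Z = 0 + 256 = 256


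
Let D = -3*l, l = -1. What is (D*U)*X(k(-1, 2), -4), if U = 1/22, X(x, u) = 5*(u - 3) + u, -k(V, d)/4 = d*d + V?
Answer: -117/22 ≈ -5.3182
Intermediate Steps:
k(V, d) = -4*V - 4*d**2 (k(V, d) = -4*(d*d + V) = -4*(d**2 + V) = -4*(V + d**2) = -4*V - 4*d**2)
X(x, u) = -15 + 6*u (X(x, u) = 5*(-3 + u) + u = (-15 + 5*u) + u = -15 + 6*u)
D = 3 (D = -3*(-1) = 3)
U = 1/22 ≈ 0.045455
(D*U)*X(k(-1, 2), -4) = (3*(1/22))*(-15 + 6*(-4)) = 3*(-15 - 24)/22 = (3/22)*(-39) = -117/22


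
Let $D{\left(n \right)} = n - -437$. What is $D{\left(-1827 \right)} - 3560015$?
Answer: $-3561405$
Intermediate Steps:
$D{\left(n \right)} = 437 + n$ ($D{\left(n \right)} = n + 437 = 437 + n$)
$D{\left(-1827 \right)} - 3560015 = \left(437 - 1827\right) - 3560015 = -1390 - 3560015 = -3561405$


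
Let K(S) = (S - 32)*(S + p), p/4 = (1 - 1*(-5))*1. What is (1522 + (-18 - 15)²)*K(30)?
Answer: -281988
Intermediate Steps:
p = 24 (p = 4*((1 - 1*(-5))*1) = 4*((1 + 5)*1) = 4*(6*1) = 4*6 = 24)
K(S) = (-32 + S)*(24 + S) (K(S) = (S - 32)*(S + 24) = (-32 + S)*(24 + S))
(1522 + (-18 - 15)²)*K(30) = (1522 + (-18 - 15)²)*(-768 + 30² - 8*30) = (1522 + (-33)²)*(-768 + 900 - 240) = (1522 + 1089)*(-108) = 2611*(-108) = -281988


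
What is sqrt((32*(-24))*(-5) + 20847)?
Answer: 3*sqrt(2743) ≈ 157.12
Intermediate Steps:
sqrt((32*(-24))*(-5) + 20847) = sqrt(-768*(-5) + 20847) = sqrt(3840 + 20847) = sqrt(24687) = 3*sqrt(2743)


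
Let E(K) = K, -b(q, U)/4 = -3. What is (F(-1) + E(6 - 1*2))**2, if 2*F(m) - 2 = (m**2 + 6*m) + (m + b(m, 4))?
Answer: 64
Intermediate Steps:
b(q, U) = 12 (b(q, U) = -4*(-3) = 12)
F(m) = 7 + m**2/2 + 7*m/2 (F(m) = 1 + ((m**2 + 6*m) + (m + 12))/2 = 1 + ((m**2 + 6*m) + (12 + m))/2 = 1 + (12 + m**2 + 7*m)/2 = 1 + (6 + m**2/2 + 7*m/2) = 7 + m**2/2 + 7*m/2)
(F(-1) + E(6 - 1*2))**2 = ((7 + (1/2)*(-1)**2 + (7/2)*(-1)) + (6 - 1*2))**2 = ((7 + (1/2)*1 - 7/2) + (6 - 2))**2 = ((7 + 1/2 - 7/2) + 4)**2 = (4 + 4)**2 = 8**2 = 64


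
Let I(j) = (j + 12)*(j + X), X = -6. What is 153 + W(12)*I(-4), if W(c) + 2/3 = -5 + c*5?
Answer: -12581/3 ≈ -4193.7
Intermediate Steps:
W(c) = -17/3 + 5*c (W(c) = -⅔ + (-5 + c*5) = -⅔ + (-5 + 5*c) = -17/3 + 5*c)
I(j) = (-6 + j)*(12 + j) (I(j) = (j + 12)*(j - 6) = (12 + j)*(-6 + j) = (-6 + j)*(12 + j))
153 + W(12)*I(-4) = 153 + (-17/3 + 5*12)*(-72 + (-4)² + 6*(-4)) = 153 + (-17/3 + 60)*(-72 + 16 - 24) = 153 + (163/3)*(-80) = 153 - 13040/3 = -12581/3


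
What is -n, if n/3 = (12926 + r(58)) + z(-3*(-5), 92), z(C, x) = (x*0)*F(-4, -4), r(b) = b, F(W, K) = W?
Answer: -38952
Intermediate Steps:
z(C, x) = 0 (z(C, x) = (x*0)*(-4) = 0*(-4) = 0)
n = 38952 (n = 3*((12926 + 58) + 0) = 3*(12984 + 0) = 3*12984 = 38952)
-n = -1*38952 = -38952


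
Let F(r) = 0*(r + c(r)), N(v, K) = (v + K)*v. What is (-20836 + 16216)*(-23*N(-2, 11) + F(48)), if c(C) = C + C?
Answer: -1912680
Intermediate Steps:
N(v, K) = v*(K + v) (N(v, K) = (K + v)*v = v*(K + v))
c(C) = 2*C
F(r) = 0 (F(r) = 0*(r + 2*r) = 0*(3*r) = 0)
(-20836 + 16216)*(-23*N(-2, 11) + F(48)) = (-20836 + 16216)*(-(-46)*(11 - 2) + 0) = -4620*(-(-46)*9 + 0) = -4620*(-23*(-18) + 0) = -4620*(414 + 0) = -4620*414 = -1912680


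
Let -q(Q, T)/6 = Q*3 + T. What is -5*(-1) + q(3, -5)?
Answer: -19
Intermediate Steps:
q(Q, T) = -18*Q - 6*T (q(Q, T) = -6*(Q*3 + T) = -6*(3*Q + T) = -6*(T + 3*Q) = -18*Q - 6*T)
-5*(-1) + q(3, -5) = -5*(-1) + (-18*3 - 6*(-5)) = 5 + (-54 + 30) = 5 - 24 = -19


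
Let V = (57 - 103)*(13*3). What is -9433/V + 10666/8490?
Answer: 16536829/2538510 ≈ 6.5144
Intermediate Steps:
V = -1794 (V = -46*39 = -1794)
-9433/V + 10666/8490 = -9433/(-1794) + 10666/8490 = -9433*(-1/1794) + 10666*(1/8490) = 9433/1794 + 5333/4245 = 16536829/2538510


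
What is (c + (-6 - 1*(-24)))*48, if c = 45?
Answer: 3024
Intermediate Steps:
(c + (-6 - 1*(-24)))*48 = (45 + (-6 - 1*(-24)))*48 = (45 + (-6 + 24))*48 = (45 + 18)*48 = 63*48 = 3024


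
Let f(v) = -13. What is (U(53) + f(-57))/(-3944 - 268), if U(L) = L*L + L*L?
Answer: -5605/4212 ≈ -1.3307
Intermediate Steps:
U(L) = 2*L² (U(L) = L² + L² = 2*L²)
(U(53) + f(-57))/(-3944 - 268) = (2*53² - 13)/(-3944 - 268) = (2*2809 - 13)/(-4212) = (5618 - 13)*(-1/4212) = 5605*(-1/4212) = -5605/4212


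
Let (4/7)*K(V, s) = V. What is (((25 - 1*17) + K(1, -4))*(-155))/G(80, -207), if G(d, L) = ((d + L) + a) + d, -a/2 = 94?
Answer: 1209/188 ≈ 6.4308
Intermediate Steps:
a = -188 (a = -2*94 = -188)
K(V, s) = 7*V/4
G(d, L) = -188 + L + 2*d (G(d, L) = ((d + L) - 188) + d = ((L + d) - 188) + d = (-188 + L + d) + d = -188 + L + 2*d)
(((25 - 1*17) + K(1, -4))*(-155))/G(80, -207) = (((25 - 1*17) + (7/4)*1)*(-155))/(-188 - 207 + 2*80) = (((25 - 17) + 7/4)*(-155))/(-188 - 207 + 160) = ((8 + 7/4)*(-155))/(-235) = ((39/4)*(-155))*(-1/235) = -6045/4*(-1/235) = 1209/188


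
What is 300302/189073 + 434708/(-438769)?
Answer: 49571662554/82959371137 ≈ 0.59754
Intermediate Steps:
300302/189073 + 434708/(-438769) = 300302*(1/189073) + 434708*(-1/438769) = 300302/189073 - 434708/438769 = 49571662554/82959371137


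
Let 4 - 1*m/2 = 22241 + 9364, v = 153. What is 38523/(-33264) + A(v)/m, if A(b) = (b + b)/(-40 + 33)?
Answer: -405546089/350391888 ≈ -1.1574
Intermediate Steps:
m = -63202 (m = 8 - 2*(22241 + 9364) = 8 - 2*31605 = 8 - 63210 = -63202)
A(b) = -2*b/7 (A(b) = (2*b)/(-7) = (2*b)*(-1/7) = -2*b/7)
38523/(-33264) + A(v)/m = 38523/(-33264) - 2/7*153/(-63202) = 38523*(-1/33264) - 306/7*(-1/63202) = -12841/11088 + 153/221207 = -405546089/350391888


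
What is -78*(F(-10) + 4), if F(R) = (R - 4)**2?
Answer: -15600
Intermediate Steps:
F(R) = (-4 + R)**2
-78*(F(-10) + 4) = -78*((-4 - 10)**2 + 4) = -78*((-14)**2 + 4) = -78*(196 + 4) = -78*200 = -15600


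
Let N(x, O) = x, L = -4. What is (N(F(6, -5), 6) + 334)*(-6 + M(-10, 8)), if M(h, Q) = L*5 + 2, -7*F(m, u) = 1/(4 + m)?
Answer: -280548/35 ≈ -8015.7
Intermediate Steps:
F(m, u) = -1/(7*(4 + m))
M(h, Q) = -18 (M(h, Q) = -4*5 + 2 = -20 + 2 = -18)
(N(F(6, -5), 6) + 334)*(-6 + M(-10, 8)) = (-1/(28 + 7*6) + 334)*(-6 - 18) = (-1/(28 + 42) + 334)*(-24) = (-1/70 + 334)*(-24) = (23379/70)*(-24) = -280548/35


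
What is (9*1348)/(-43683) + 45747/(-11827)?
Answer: -713950455/172212947 ≈ -4.1457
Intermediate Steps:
(9*1348)/(-43683) + 45747/(-11827) = 12132*(-1/43683) + 45747*(-1/11827) = -4044/14561 - 45747/11827 = -713950455/172212947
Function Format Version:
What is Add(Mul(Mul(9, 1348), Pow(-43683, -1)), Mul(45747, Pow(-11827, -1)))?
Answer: Rational(-713950455, 172212947) ≈ -4.1457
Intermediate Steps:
Add(Mul(Mul(9, 1348), Pow(-43683, -1)), Mul(45747, Pow(-11827, -1))) = Add(Mul(12132, Rational(-1, 43683)), Mul(45747, Rational(-1, 11827))) = Add(Rational(-4044, 14561), Rational(-45747, 11827)) = Rational(-713950455, 172212947)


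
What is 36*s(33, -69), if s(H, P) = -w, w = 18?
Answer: -648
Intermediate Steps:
s(H, P) = -18 (s(H, P) = -1*18 = -18)
36*s(33, -69) = 36*(-18) = -648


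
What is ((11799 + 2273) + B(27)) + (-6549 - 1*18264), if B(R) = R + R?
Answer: -10687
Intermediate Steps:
B(R) = 2*R
((11799 + 2273) + B(27)) + (-6549 - 1*18264) = ((11799 + 2273) + 2*27) + (-6549 - 1*18264) = (14072 + 54) + (-6549 - 18264) = 14126 - 24813 = -10687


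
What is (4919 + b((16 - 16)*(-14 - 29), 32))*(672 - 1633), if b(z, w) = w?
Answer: -4757911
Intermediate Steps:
(4919 + b((16 - 16)*(-14 - 29), 32))*(672 - 1633) = (4919 + 32)*(672 - 1633) = 4951*(-961) = -4757911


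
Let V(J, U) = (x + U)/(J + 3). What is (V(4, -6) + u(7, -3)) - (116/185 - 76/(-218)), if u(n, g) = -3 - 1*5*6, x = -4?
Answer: -4997483/141155 ≈ -35.404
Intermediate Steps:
u(n, g) = -33 (u(n, g) = -3 - 5*6 = -3 - 30 = -33)
V(J, U) = (-4 + U)/(3 + J) (V(J, U) = (-4 + U)/(J + 3) = (-4 + U)/(3 + J))
(V(4, -6) + u(7, -3)) - (116/185 - 76/(-218)) = ((-4 - 6)/(3 + 4) - 33) - (116/185 - 76/(-218)) = (-10/7 - 33) - (116*(1/185) - 76*(-1/218)) = ((⅐)*(-10) - 33) - (116/185 + 38/109) = (-10/7 - 33) - 1*19674/20165 = -241/7 - 19674/20165 = -4997483/141155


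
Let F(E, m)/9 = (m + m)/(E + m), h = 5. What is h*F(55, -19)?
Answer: -95/2 ≈ -47.500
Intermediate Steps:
F(E, m) = 18*m/(E + m) (F(E, m) = 9*((m + m)/(E + m)) = 9*((2*m)/(E + m)) = 9*(2*m/(E + m)) = 18*m/(E + m))
h*F(55, -19) = 5*(18*(-19)/(55 - 19)) = 5*(18*(-19)/36) = 5*(18*(-19)*(1/36)) = 5*(-19/2) = -95/2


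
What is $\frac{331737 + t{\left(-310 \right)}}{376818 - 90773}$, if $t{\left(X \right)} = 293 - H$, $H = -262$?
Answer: $\frac{332292}{286045} \approx 1.1617$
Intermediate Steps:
$t{\left(X \right)} = 555$ ($t{\left(X \right)} = 293 - -262 = 293 + 262 = 555$)
$\frac{331737 + t{\left(-310 \right)}}{376818 - 90773} = \frac{331737 + 555}{376818 - 90773} = \frac{332292}{376818 - 90773} = \frac{332292}{286045}$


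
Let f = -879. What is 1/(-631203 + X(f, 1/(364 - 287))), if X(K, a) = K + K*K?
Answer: 1/140559 ≈ 7.1145e-6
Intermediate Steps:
X(K, a) = K + K**2
1/(-631203 + X(f, 1/(364 - 287))) = 1/(-631203 - 879*(1 - 879)) = 1/(-631203 - 879*(-878)) = 1/(-631203 + 771762) = 1/140559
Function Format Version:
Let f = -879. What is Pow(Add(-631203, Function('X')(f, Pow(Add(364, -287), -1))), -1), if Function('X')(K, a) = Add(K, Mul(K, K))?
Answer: Rational(1, 140559) ≈ 7.1145e-6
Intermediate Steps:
Function('X')(K, a) = Add(K, Pow(K, 2))
Pow(Add(-631203, Function('X')(f, Pow(Add(364, -287), -1))), -1) = Pow(Add(-631203, Mul(-879, Add(1, -879))), -1) = Pow(Add(-631203, Mul(-879, -878)), -1) = Pow(Add(-631203, 771762), -1) = Pow(140559, -1) = Rational(1, 140559)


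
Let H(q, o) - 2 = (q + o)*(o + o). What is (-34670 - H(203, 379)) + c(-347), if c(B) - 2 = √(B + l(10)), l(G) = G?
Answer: -475826 + I*√337 ≈ -4.7583e+5 + 18.358*I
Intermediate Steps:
H(q, o) = 2 + 2*o*(o + q) (H(q, o) = 2 + (q + o)*(o + o) = 2 + (o + q)*(2*o) = 2 + 2*o*(o + q))
c(B) = 2 + √(10 + B) (c(B) = 2 + √(B + 10) = 2 + √(10 + B))
(-34670 - H(203, 379)) + c(-347) = (-34670 - (2 + 2*379² + 2*379*203)) + (2 + √(10 - 347)) = (-34670 - (2 + 2*143641 + 153874)) + (2 + √(-337)) = (-34670 - (2 + 287282 + 153874)) + (2 + I*√337) = (-34670 - 1*441158) + (2 + I*√337) = (-34670 - 441158) + (2 + I*√337) = -475828 + (2 + I*√337) = -475826 + I*√337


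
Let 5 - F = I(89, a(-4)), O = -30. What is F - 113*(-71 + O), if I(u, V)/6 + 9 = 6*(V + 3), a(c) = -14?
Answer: 11868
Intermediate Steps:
I(u, V) = 54 + 36*V (I(u, V) = -54 + 6*(6*(V + 3)) = -54 + 6*(6*(3 + V)) = -54 + 6*(18 + 6*V) = -54 + (108 + 36*V) = 54 + 36*V)
F = 455 (F = 5 - (54 + 36*(-14)) = 5 - (54 - 504) = 5 - 1*(-450) = 5 + 450 = 455)
F - 113*(-71 + O) = 455 - 113*(-71 - 30) = 455 - 113*(-101) = 455 - 1*(-11413) = 455 + 11413 = 11868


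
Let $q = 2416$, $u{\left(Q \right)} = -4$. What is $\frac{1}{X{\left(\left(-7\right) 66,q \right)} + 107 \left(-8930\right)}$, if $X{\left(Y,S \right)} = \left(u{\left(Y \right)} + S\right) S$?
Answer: $\frac{1}{4871882} \approx 2.0526 \cdot 10^{-7}$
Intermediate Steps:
$X{\left(Y,S \right)} = S \left(-4 + S\right)$ ($X{\left(Y,S \right)} = \left(-4 + S\right) S = S \left(-4 + S\right)$)
$\frac{1}{X{\left(\left(-7\right) 66,q \right)} + 107 \left(-8930\right)} = \frac{1}{2416 \left(-4 + 2416\right) + 107 \left(-8930\right)} = \frac{1}{2416 \cdot 2412 - 955510} = \frac{1}{5827392 - 955510} = \frac{1}{4871882}$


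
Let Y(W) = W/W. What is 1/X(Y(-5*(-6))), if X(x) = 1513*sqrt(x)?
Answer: 1/1513 ≈ 0.00066094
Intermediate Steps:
Y(W) = 1
1/X(Y(-5*(-6))) = 1/(1513*sqrt(1)) = 1/(1513*1) = 1/1513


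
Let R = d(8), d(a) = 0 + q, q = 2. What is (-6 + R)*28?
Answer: -112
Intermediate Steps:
d(a) = 2 (d(a) = 0 + 2 = 2)
R = 2
(-6 + R)*28 = (-6 + 2)*28 = -4*28 = -112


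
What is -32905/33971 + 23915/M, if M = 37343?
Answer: -416354950/1268579053 ≈ -0.32821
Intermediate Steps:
-32905/33971 + 23915/M = -32905/33971 + 23915/37343 = -416354950/1268579053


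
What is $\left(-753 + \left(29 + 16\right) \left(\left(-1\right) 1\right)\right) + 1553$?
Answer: $755$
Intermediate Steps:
$\left(-753 + \left(29 + 16\right) \left(\left(-1\right) 1\right)\right) + 1553 = \left(-753 + 45 \left(-1\right)\right) + 1553 = \left(-753 - 45\right) + 1553 = -798 + 1553 = 755$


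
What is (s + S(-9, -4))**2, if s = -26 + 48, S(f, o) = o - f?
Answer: 729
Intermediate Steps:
s = 22
(s + S(-9, -4))**2 = (22 + (-4 - 1*(-9)))**2 = (22 + (-4 + 9))**2 = (22 + 5)**2 = 27**2 = 729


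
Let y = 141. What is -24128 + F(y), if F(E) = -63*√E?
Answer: -24128 - 63*√141 ≈ -24876.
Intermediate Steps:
-24128 + F(y) = -24128 - 63*√141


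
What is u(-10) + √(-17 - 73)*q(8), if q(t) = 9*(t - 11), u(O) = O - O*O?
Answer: -110 - 81*I*√10 ≈ -110.0 - 256.14*I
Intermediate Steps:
u(O) = O - O²
q(t) = -99 + 9*t (q(t) = 9*(-11 + t) = -99 + 9*t)
u(-10) + √(-17 - 73)*q(8) = -10*(1 - 1*(-10)) + √(-17 - 73)*(-99 + 9*8) = -10*(1 + 10) + √(-90)*(-99 + 72) = -10*11 + (3*I*√10)*(-27) = -110 - 81*I*√10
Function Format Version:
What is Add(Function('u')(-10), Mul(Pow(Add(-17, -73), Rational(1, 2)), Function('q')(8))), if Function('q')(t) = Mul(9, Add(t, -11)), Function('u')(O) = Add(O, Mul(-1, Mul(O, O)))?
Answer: Add(-110, Mul(-81, I, Pow(10, Rational(1, 2)))) ≈ Add(-110.00, Mul(-256.14, I))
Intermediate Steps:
Function('u')(O) = Add(O, Mul(-1, Pow(O, 2)))
Function('q')(t) = Add(-99, Mul(9, t)) (Function('q')(t) = Mul(9, Add(-11, t)) = Add(-99, Mul(9, t)))
Add(Function('u')(-10), Mul(Pow(Add(-17, -73), Rational(1, 2)), Function('q')(8))) = Add(Mul(-10, Add(1, Mul(-1, -10))), Mul(Pow(Add(-17, -73), Rational(1, 2)), Add(-99, Mul(9, 8)))) = Add(Mul(-10, Add(1, 10)), Mul(Pow(-90, Rational(1, 2)), Add(-99, 72))) = Add(Mul(-10, 11), Mul(Mul(3, I, Pow(10, Rational(1, 2))), -27)) = Add(-110, Mul(-81, I, Pow(10, Rational(1, 2))))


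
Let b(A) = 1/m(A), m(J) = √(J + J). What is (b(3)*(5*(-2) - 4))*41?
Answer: -287*√6/3 ≈ -234.33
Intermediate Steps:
m(J) = √2*√J (m(J) = √(2*J) = √2*√J)
b(A) = √2/(2*√A) (b(A) = 1/(√2*√A) = √2/(2*√A))
(b(3)*(5*(-2) - 4))*41 = ((√2/(2*√3))*(5*(-2) - 4))*41 = ((√2*(√3/3)/2)*(-10 - 4))*41 = ((√6/6)*(-14))*41 = -7*√6/3*41 = -287*√6/3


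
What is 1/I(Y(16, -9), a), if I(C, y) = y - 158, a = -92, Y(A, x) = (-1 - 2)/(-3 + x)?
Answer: -1/250 ≈ -0.0040000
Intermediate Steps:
Y(A, x) = -3/(-3 + x)
I(C, y) = -158 + y
1/I(Y(16, -9), a) = 1/(-158 - 92) = 1/(-250) = -1/250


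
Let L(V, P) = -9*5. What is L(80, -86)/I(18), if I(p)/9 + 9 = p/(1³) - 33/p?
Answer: -30/43 ≈ -0.69767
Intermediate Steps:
L(V, P) = -45
I(p) = -81 - 297/p + 9*p (I(p) = -81 + 9*(p/(1³) - 33/p) = -81 + 9*(p/1 - 33/p) = -81 + 9*(p*1 - 33/p) = -81 + 9*(p - 33/p) = -81 + (-297/p + 9*p) = -81 - 297/p + 9*p)
L(80, -86)/I(18) = -45/(-81 - 297/18 + 9*18) = -45/(-81 - 297*1/18 + 162) = -45/(-81 - 33/2 + 162) = -45/129/2 = -45*2/129 = -30/43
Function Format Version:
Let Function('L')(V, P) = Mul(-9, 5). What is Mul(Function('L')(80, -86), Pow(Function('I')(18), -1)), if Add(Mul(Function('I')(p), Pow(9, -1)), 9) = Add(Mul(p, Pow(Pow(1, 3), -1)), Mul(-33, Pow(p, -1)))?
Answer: Rational(-30, 43) ≈ -0.69767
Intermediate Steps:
Function('L')(V, P) = -45
Function('I')(p) = Add(-81, Mul(-297, Pow(p, -1)), Mul(9, p)) (Function('I')(p) = Add(-81, Mul(9, Add(Mul(p, Pow(Pow(1, 3), -1)), Mul(-33, Pow(p, -1))))) = Add(-81, Mul(9, Add(Mul(p, Pow(1, -1)), Mul(-33, Pow(p, -1))))) = Add(-81, Mul(9, Add(Mul(p, 1), Mul(-33, Pow(p, -1))))) = Add(-81, Mul(9, Add(p, Mul(-33, Pow(p, -1))))) = Add(-81, Add(Mul(-297, Pow(p, -1)), Mul(9, p))) = Add(-81, Mul(-297, Pow(p, -1)), Mul(9, p)))
Mul(Function('L')(80, -86), Pow(Function('I')(18), -1)) = Mul(-45, Pow(Add(-81, Mul(-297, Pow(18, -1)), Mul(9, 18)), -1)) = Mul(-45, Pow(Add(-81, Mul(-297, Rational(1, 18)), 162), -1)) = Mul(-45, Pow(Add(-81, Rational(-33, 2), 162), -1)) = Mul(-45, Pow(Rational(129, 2), -1)) = Mul(-45, Rational(2, 129)) = Rational(-30, 43)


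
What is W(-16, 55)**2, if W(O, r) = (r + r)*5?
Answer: 302500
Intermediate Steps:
W(O, r) = 10*r (W(O, r) = (2*r)*5 = 10*r)
W(-16, 55)**2 = (10*55)**2 = 550**2 = 302500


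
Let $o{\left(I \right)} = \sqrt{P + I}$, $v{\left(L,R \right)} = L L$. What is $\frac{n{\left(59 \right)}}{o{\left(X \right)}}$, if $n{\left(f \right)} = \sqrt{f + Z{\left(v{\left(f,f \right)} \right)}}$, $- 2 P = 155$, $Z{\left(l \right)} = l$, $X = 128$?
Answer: $\frac{2 \sqrt{178770}}{101} \approx 8.3725$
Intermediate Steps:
$v{\left(L,R \right)} = L^{2}$
$P = - \frac{155}{2}$ ($P = \left(- \frac{1}{2}\right) 155 = - \frac{155}{2} \approx -77.5$)
$o{\left(I \right)} = \sqrt{- \frac{155}{2} + I}$
$n{\left(f \right)} = \sqrt{f + f^{2}}$
$\frac{n{\left(59 \right)}}{o{\left(X \right)}} = \frac{\sqrt{59 \left(1 + 59\right)}}{\frac{1}{2} \sqrt{-310 + 4 \cdot 128}} = \frac{\sqrt{59 \cdot 60}}{\frac{1}{2} \sqrt{-310 + 512}} = \frac{\sqrt{3540}}{\frac{1}{2} \sqrt{202}} = 2 \sqrt{885} \frac{\sqrt{202}}{101} = \frac{2 \sqrt{178770}}{101}$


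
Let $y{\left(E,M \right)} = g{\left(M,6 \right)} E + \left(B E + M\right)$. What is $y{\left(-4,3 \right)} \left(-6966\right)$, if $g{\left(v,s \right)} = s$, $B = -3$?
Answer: $62694$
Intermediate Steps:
$y{\left(E,M \right)} = M + 3 E$ ($y{\left(E,M \right)} = 6 E - \left(- M + 3 E\right) = M + 3 E$)
$y{\left(-4,3 \right)} \left(-6966\right) = \left(3 + 3 \left(-4\right)\right) \left(-6966\right) = \left(3 - 12\right) \left(-6966\right) = \left(-9\right) \left(-6966\right) = 62694$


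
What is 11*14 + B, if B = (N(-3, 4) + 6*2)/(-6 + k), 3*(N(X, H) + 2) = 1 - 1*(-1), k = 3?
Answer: 1354/9 ≈ 150.44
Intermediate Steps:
N(X, H) = -4/3 (N(X, H) = -2 + (1 - 1*(-1))/3 = -2 + (1 + 1)/3 = -2 + (⅓)*2 = -2 + ⅔ = -4/3)
B = -32/9 (B = (-4/3 + 6*2)/(-6 + 3) = (-4/3 + 12)/(-3) = (32/3)*(-⅓) = -32/9 ≈ -3.5556)
11*14 + B = 11*14 - 32/9 = 154 - 32/9 = 1354/9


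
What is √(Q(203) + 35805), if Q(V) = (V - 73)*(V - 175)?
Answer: 7*√805 ≈ 198.61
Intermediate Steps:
Q(V) = (-175 + V)*(-73 + V) (Q(V) = (-73 + V)*(-175 + V) = (-175 + V)*(-73 + V))
√(Q(203) + 35805) = √((12775 + 203² - 248*203) + 35805) = √((12775 + 41209 - 50344) + 35805) = √(3640 + 35805) = √39445 = 7*√805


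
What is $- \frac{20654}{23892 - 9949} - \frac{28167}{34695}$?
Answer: $- \frac{369774337}{161250795} \approx -2.2932$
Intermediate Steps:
$- \frac{20654}{23892 - 9949} - \frac{28167}{34695} = - \frac{20654}{13943} - \frac{9389}{11565} = - \frac{369774337}{161250795}$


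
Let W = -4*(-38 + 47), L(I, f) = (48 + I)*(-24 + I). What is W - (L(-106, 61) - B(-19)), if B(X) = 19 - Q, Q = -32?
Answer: -7525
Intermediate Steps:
L(I, f) = (-24 + I)*(48 + I)
B(X) = 51 (B(X) = 19 - 1*(-32) = 19 + 32 = 51)
W = -36 (W = -4*9 = -36)
W - (L(-106, 61) - B(-19)) = -36 - ((-1152 + (-106)**2 + 24*(-106)) - 1*51) = -36 - ((-1152 + 11236 - 2544) - 51) = -36 - (7540 - 51) = -36 - 1*7489 = -36 - 7489 = -7525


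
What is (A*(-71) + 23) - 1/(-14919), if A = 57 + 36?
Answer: -98167019/14919 ≈ -6580.0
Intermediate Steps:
A = 93
(A*(-71) + 23) - 1/(-14919) = (93*(-71) + 23) - 1/(-14919) = (-6603 + 23) - 1*(-1/14919) = -6580 + 1/14919 = -98167019/14919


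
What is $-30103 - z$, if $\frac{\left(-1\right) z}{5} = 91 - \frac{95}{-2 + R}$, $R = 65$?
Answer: $- \frac{1868299}{63} \approx -29656.0$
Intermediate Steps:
$z = - \frac{28190}{63}$ ($z = - 5 \left(91 - \frac{95}{-2 + 65}\right) = - 5 \left(91 - \frac{95}{63}\right) = \left(-5\right) \frac{5638}{63} = - \frac{28190}{63} \approx -447.46$)
$-30103 - z = -30103 - - \frac{28190}{63} = -30103 + \frac{28190}{63} = - \frac{1868299}{63}$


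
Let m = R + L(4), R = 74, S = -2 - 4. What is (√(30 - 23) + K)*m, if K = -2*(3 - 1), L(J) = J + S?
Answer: -288 + 72*√7 ≈ -97.506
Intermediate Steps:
S = -6
L(J) = -6 + J (L(J) = J - 6 = -6 + J)
m = 72 (m = 74 + (-6 + 4) = 74 - 2 = 72)
K = -4 (K = -2*2 = -4)
(√(30 - 23) + K)*m = (√(30 - 23) - 4)*72 = (√7 - 4)*72 = (-4 + √7)*72 = -288 + 72*√7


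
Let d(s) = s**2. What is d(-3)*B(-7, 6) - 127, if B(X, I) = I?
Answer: -73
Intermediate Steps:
d(-3)*B(-7, 6) - 127 = (-3)**2*6 - 127 = 9*6 - 127 = 54 - 127 = -73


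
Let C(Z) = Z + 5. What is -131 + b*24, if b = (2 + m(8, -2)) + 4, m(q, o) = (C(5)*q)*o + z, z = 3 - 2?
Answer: -3803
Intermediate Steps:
C(Z) = 5 + Z
z = 1
m(q, o) = 1 + 10*o*q (m(q, o) = ((5 + 5)*q)*o + 1 = (10*q)*o + 1 = 10*o*q + 1 = 1 + 10*o*q)
b = -153 (b = (2 + (1 + 10*(-2)*8)) + 4 = (2 + (1 - 160)) + 4 = (2 - 159) + 4 = -157 + 4 = -153)
-131 + b*24 = -131 - 153*24 = -131 - 3672 = -3803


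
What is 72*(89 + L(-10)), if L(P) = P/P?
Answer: 6480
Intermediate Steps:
L(P) = 1
72*(89 + L(-10)) = 72*(89 + 1) = 72*90 = 6480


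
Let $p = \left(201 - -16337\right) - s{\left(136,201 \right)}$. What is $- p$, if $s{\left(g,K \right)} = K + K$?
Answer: $-16136$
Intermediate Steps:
$s{\left(g,K \right)} = 2 K$
$p = 16136$ ($p = \left(201 - -16337\right) - 2 \cdot 201 = \left(201 + 16337\right) - 402 = 16538 - 402 = 16136$)
$- p = \left(-1\right) 16136 = -16136$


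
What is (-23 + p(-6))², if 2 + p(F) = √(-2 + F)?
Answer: 617 - 100*I*√2 ≈ 617.0 - 141.42*I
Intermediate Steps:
p(F) = -2 + √(-2 + F)
(-23 + p(-6))² = (-23 + (-2 + √(-2 - 6)))² = (-23 + (-2 + √(-8)))² = (-23 + (-2 + 2*I*√2))² = (-25 + 2*I*√2)²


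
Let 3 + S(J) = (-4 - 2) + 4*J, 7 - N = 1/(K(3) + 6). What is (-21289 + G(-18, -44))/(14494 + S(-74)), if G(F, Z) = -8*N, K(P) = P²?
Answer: -320167/212835 ≈ -1.5043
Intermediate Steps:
N = 104/15 (N = 7 - 1/(3² + 6) = 7 - 1/(9 + 6) = 7 - 1/15 = 104/15 ≈ 6.9333)
S(J) = -9 + 4*J (S(J) = -3 + ((-4 - 2) + 4*J) = -3 + (-6 + 4*J) = -9 + 4*J)
G(F, Z) = -832/15 (G(F, Z) = -8*104/15 = -832/15)
(-21289 + G(-18, -44))/(14494 + S(-74)) = (-21289 - 832/15)/(14494 + (-9 + 4*(-74))) = -320167/(15*(14494 + (-9 - 296))) = -320167/(15*(14494 - 305)) = -320167/15/14189 = -320167/15*1/14189 = -320167/212835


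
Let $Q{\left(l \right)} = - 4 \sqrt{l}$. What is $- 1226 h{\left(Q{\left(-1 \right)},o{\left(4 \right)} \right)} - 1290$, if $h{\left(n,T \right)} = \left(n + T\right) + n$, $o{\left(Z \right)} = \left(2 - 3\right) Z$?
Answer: $3614 + 9808 i \approx 3614.0 + 9808.0 i$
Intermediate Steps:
$o{\left(Z \right)} = - Z$
$h{\left(n,T \right)} = T + 2 n$ ($h{\left(n,T \right)} = \left(T + n\right) + n = T + 2 n$)
$- 1226 h{\left(Q{\left(-1 \right)},o{\left(4 \right)} \right)} - 1290 = - 1226 \left(\left(-1\right) 4 + 2 \left(- 4 \sqrt{-1}\right)\right) - 1290 = - 1226 \left(-4 + 2 \left(- 4 i\right)\right) - 1290 = - 1226 \left(-4 - 8 i\right) - 1290 = \left(4904 + 9808 i\right) - 1290 = 3614 + 9808 i$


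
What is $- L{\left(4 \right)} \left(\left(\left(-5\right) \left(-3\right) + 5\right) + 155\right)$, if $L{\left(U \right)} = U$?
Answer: $-700$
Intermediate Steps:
$- L{\left(4 \right)} \left(\left(\left(-5\right) \left(-3\right) + 5\right) + 155\right) = - 4 \left(\left(\left(-5\right) \left(-3\right) + 5\right) + 155\right) = - 4 \left(\left(15 + 5\right) + 155\right) = - 4 \left(20 + 155\right) = - 4 \cdot 175 = \left(-1\right) 700 = -700$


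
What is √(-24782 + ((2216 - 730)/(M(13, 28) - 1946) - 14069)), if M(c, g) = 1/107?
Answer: I*√1684456474613133/208221 ≈ 197.11*I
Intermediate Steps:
M(c, g) = 1/107
√(-24782 + ((2216 - 730)/(M(13, 28) - 1946) - 14069)) = √(-24782 + ((2216 - 730)/(1/107 - 1946) - 14069)) = √(-24782 + (1486/(-208221/107) - 14069)) = √(-24782 + (1486*(-107/208221) - 14069)) = √(-24782 + (-159002/208221 - 14069)) = √(-24782 - 2929620251/208221) = √(-8089753073/208221) = I*√1684456474613133/208221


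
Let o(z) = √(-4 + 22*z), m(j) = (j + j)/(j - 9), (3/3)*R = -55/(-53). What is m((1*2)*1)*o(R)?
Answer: -4*√52894/371 ≈ -2.4796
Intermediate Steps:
R = 55/53 (R = -55/(-53) = -55*(-1/53) = 55/53 ≈ 1.0377)
m(j) = 2*j/(-9 + j) (m(j) = (2*j)/(-9 + j) = 2*j/(-9 + j))
m((1*2)*1)*o(R) = (2*((1*2)*1)/(-9 + (1*2)*1))*√(-4 + 22*(55/53)) = (2*(2*1)/(-9 + 2*1))*√(-4 + 1210/53) = (2*2/(-9 + 2))*√(998/53) = (2*2/(-7))*(√52894/53) = (2*2*(-⅐))*(√52894/53) = -4*√52894/371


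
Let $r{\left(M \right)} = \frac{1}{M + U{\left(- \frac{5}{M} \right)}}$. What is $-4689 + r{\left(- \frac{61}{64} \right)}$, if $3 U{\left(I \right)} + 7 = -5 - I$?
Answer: $- \frac{368056011}{78491} \approx -4689.1$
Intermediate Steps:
$U{\left(I \right)} = -4 - \frac{I}{3}$ ($U{\left(I \right)} = - \frac{7}{3} + \frac{-5 - I}{3} = - \frac{7}{3} - \left(\frac{5}{3} + \frac{I}{3}\right) = -4 - \frac{I}{3}$)
$r{\left(M \right)} = \frac{1}{-4 + M + \frac{5}{3 M}}$ ($r{\left(M \right)} = \frac{1}{M - \left(4 + \frac{\left(-5\right) \frac{1}{M}}{3}\right)} = \frac{1}{M - \left(4 - \frac{5}{3 M}\right)} = \frac{1}{-4 + M + \frac{5}{3 M}}$)
$-4689 + r{\left(- \frac{61}{64} \right)} = -4689 - \frac{3 \left(- \frac{61}{64}\right)}{-5 - 3 \left(- \frac{61}{64}\right) \left(-4 - \frac{61}{64}\right)} = -4689 - \frac{3 \left(\left(-61\right) \frac{1}{64}\right)}{-5 - 3 \left(\left(-61\right) \frac{1}{64}\right) \left(-4 - \frac{61}{64}\right)} = -4689 - - \frac{183}{64 \left(-5 - - \frac{183 \left(-4 - \frac{61}{64}\right)}{64}\right)} = -4689 - - \frac{183}{64 \left(-5 - \left(- \frac{183}{64}\right) \left(- \frac{317}{64}\right)\right)} = -4689 - - \frac{183}{64 \left(-5 - \frac{58011}{4096}\right)} = -4689 - - \frac{183}{64 \left(- \frac{78491}{4096}\right)} = -4689 - \left(- \frac{183}{64}\right) \left(- \frac{4096}{78491}\right) = -4689 - \frac{11712}{78491} = - \frac{368056011}{78491}$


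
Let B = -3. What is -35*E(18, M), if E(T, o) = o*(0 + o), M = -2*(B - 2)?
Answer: -3500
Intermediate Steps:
M = 10 (M = -2*(-3 - 2) = -2*(-5) = 10)
E(T, o) = o² (E(T, o) = o*o = o²)
-35*E(18, M) = -35*10² = -35*100 = -3500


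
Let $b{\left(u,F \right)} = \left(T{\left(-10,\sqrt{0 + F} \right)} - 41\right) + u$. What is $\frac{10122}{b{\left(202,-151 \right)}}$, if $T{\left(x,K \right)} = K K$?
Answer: $\frac{5061}{5} \approx 1012.2$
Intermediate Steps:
$T{\left(x,K \right)} = K^{2}$
$b{\left(u,F \right)} = -41 + F + u$ ($b{\left(u,F \right)} = \left(\left(\sqrt{0 + F}\right)^{2} - 41\right) + u = \left(\left(\sqrt{F}\right)^{2} - 41\right) + u = \left(F - 41\right) + u = \left(-41 + F\right) + u = -41 + F + u$)
$\frac{10122}{b{\left(202,-151 \right)}} = \frac{10122}{-41 - 151 + 202} = \frac{10122}{10} = 10122 \cdot \frac{1}{10} = \frac{5061}{5}$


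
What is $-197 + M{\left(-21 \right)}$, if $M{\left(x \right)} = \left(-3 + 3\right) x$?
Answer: $-197$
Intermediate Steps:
$M{\left(x \right)} = 0$ ($M{\left(x \right)} = 0 x = 0$)
$-197 + M{\left(-21 \right)} = -197 + 0 = -197$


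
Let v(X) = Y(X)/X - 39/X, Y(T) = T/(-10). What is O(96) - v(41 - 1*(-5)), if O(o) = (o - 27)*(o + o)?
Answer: 1523629/115 ≈ 13249.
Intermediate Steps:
O(o) = 2*o*(-27 + o) (O(o) = (-27 + o)*(2*o) = 2*o*(-27 + o))
Y(T) = -T/10 (Y(T) = T*(-⅒) = -T/10)
v(X) = -⅒ - 39/X (v(X) = (-X/10)/X - 39/X = -⅒ - 39/X)
O(96) - v(41 - 1*(-5)) = 2*96*(-27 + 96) - (-390 - (41 - 1*(-5)))/(10*(41 - 1*(-5))) = 2*96*69 - (-390 - (41 + 5))/(10*(41 + 5)) = 13248 - (-390 - 1*46)/(10*46) = 13248 - (-390 - 46)/(10*46) = 13248 - (-436)/(10*46) = 13248 - 1*(-109/115) = 13248 + 109/115 = 1523629/115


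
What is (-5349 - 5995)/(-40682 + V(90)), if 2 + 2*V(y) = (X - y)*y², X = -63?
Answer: 11344/660333 ≈ 0.017179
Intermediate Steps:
V(y) = -1 + y²*(-63 - y)/2 (V(y) = -1 + ((-63 - y)*y²)/2 = -1 + (y²*(-63 - y))/2 = -1 + y²*(-63 - y)/2)
(-5349 - 5995)/(-40682 + V(90)) = (-5349 - 5995)/(-40682 + (-1 - 63/2*90² - ½*90³)) = -11344/(-40682 + (-1 - 63/2*8100 - ½*729000)) = -11344/(-40682 + (-1 - 255150 - 364500)) = -11344/(-40682 - 619651) = -11344/(-660333) = -11344*(-1/660333) = 11344/660333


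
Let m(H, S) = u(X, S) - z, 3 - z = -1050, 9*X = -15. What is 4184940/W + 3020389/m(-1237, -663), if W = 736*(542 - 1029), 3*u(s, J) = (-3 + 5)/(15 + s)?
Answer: -5435053013105/1887054872 ≈ -2880.2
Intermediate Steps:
X = -5/3 (X = (1/9)*(-15) = -5/3 ≈ -1.6667)
u(s, J) = 2/(3*(15 + s)) (u(s, J) = ((-3 + 5)/(15 + s))/3 = (2/(15 + s))/3 = 2/(3*(15 + s)))
z = 1053 (z = 3 - 1*(-1050) = 3 + 1050 = 1053)
m(H, S) = -21059/20 (m(H, S) = 2/(3*(15 - 5/3)) - 1*1053 = 2/(3*(40/3)) - 1053 = (2/3)*(3/40) - 1053 = 1/20 - 1053 = -21059/20)
W = -358432 (W = 736*(-487) = -358432)
4184940/W + 3020389/m(-1237, -663) = 4184940/(-358432) + 3020389/(-21059/20) = 4184940*(-1/358432) + 3020389*(-20/21059) = -1046235/89608 - 60407780/21059 = -5435053013105/1887054872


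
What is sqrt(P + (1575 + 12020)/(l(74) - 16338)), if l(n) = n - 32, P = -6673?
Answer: I*sqrt(443075215422)/8148 ≈ 81.693*I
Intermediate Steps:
l(n) = -32 + n
sqrt(P + (1575 + 12020)/(l(74) - 16338)) = sqrt(-6673 + (1575 + 12020)/((-32 + 74) - 16338)) = sqrt(-6673 + 13595/(42 - 16338)) = sqrt(-6673 + 13595/(-16296)) = sqrt(-6673 + 13595*(-1/16296)) = sqrt(-6673 - 13595/16296) = sqrt(-108756803/16296) = I*sqrt(443075215422)/8148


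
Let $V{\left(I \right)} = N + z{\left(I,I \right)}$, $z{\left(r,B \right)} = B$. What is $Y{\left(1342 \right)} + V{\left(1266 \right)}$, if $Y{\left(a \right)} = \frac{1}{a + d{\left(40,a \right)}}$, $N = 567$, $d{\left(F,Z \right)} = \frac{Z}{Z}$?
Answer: $\frac{2461720}{1343} \approx 1833.0$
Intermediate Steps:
$d{\left(F,Z \right)} = 1$
$V{\left(I \right)} = 567 + I$
$Y{\left(a \right)} = \frac{1}{1 + a}$ ($Y{\left(a \right)} = \frac{1}{a + 1} = \frac{1}{1 + a}$)
$Y{\left(1342 \right)} + V{\left(1266 \right)} = \frac{1}{1 + 1342} + \left(567 + 1266\right) = \frac{1}{1343} + 1833 = \frac{2461720}{1343}$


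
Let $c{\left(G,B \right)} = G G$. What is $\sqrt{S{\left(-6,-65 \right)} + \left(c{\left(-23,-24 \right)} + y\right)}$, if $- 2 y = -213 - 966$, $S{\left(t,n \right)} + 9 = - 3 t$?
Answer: $\frac{\sqrt{4510}}{2} \approx 33.578$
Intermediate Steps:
$S{\left(t,n \right)} = -9 - 3 t$
$y = \frac{1179}{2}$ ($y = - \frac{-213 - 966}{2} = \left(- \frac{1}{2}\right) \left(-1179\right) = \frac{1179}{2} \approx 589.5$)
$c{\left(G,B \right)} = G^{2}$
$\sqrt{S{\left(-6,-65 \right)} + \left(c{\left(-23,-24 \right)} + y\right)} = \sqrt{\left(-9 - -18\right) + \left(\left(-23\right)^{2} + \frac{1179}{2}\right)} = \sqrt{\left(-9 + 18\right) + \left(529 + \frac{1179}{2}\right)} = \sqrt{9 + \frac{2237}{2}} = \sqrt{\frac{2255}{2}} = \frac{\sqrt{4510}}{2}$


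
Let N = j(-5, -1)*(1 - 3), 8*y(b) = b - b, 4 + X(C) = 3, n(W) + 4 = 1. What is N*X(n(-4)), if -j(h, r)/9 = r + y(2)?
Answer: 18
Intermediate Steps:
n(W) = -3 (n(W) = -4 + 1 = -3)
X(C) = -1 (X(C) = -4 + 3 = -1)
y(b) = 0 (y(b) = (b - b)/8 = (⅛)*0 = 0)
j(h, r) = -9*r (j(h, r) = -9*(r + 0) = -9*r)
N = -18 (N = (-9*(-1))*(1 - 3) = 9*(-2) = -18)
N*X(n(-4)) = -18*(-1) = 18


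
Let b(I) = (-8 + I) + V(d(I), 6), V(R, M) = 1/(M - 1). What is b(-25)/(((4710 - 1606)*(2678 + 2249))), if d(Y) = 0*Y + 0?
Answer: -41/19116760 ≈ -2.1447e-6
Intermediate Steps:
d(Y) = 0 (d(Y) = 0 + 0 = 0)
V(R, M) = 1/(-1 + M)
b(I) = -39/5 + I (b(I) = (-8 + I) + 1/(-1 + 6) = (-8 + I) + 1/5 = (-8 + I) + ⅕ = -39/5 + I)
b(-25)/(((4710 - 1606)*(2678 + 2249))) = (-39/5 - 25)/(((4710 - 1606)*(2678 + 2249))) = -164/(5*(3104*4927)) = -164/5/15293408 = -164/5*1/15293408 = -41/19116760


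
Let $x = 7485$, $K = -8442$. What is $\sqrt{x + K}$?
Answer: $i \sqrt{957} \approx 30.935 i$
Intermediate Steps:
$\sqrt{x + K} = \sqrt{7485 - 8442} = \sqrt{-957} = i \sqrt{957}$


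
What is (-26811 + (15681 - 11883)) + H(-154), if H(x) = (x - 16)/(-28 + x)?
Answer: -2094098/91 ≈ -23012.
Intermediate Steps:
H(x) = (-16 + x)/(-28 + x)
(-26811 + (15681 - 11883)) + H(-154) = (-26811 + (15681 - 11883)) + (-16 - 154)/(-28 - 154) = (-26811 + 3798) - 170/(-182) = -23013 - 1/182*(-170) = -23013 + 85/91 = -2094098/91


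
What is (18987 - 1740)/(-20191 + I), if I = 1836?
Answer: -17247/18355 ≈ -0.93964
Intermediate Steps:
(18987 - 1740)/(-20191 + I) = (18987 - 1740)/(-20191 + 1836) = 17247/(-18355) = 17247*(-1/18355) = -17247/18355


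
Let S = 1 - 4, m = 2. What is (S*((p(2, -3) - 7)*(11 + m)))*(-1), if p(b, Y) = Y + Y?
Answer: -507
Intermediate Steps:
p(b, Y) = 2*Y
S = -3
(S*((p(2, -3) - 7)*(11 + m)))*(-1) = -3*(2*(-3) - 7)*(11 + 2)*(-1) = -3*(-6 - 7)*13*(-1) = -(-39)*13*(-1) = -3*(-169)*(-1) = 507*(-1) = -507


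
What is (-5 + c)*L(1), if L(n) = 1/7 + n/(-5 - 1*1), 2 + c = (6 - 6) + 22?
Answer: -5/14 ≈ -0.35714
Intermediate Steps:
c = 20 (c = -2 + ((6 - 6) + 22) = -2 + (0 + 22) = -2 + 22 = 20)
L(n) = ⅐ - n/6 (L(n) = 1*(⅐) + n/(-5 - 1) = ⅐ + n/(-6) = ⅐ + n*(-⅙) = ⅐ - n/6)
(-5 + c)*L(1) = (-5 + 20)*(⅐ - ⅙*1) = 15*(⅐ - ⅙) = 15*(-1/42) = -5/14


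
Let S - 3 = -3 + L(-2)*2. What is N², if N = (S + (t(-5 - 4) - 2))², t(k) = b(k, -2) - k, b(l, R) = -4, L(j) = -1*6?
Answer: 6561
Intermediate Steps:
L(j) = -6
t(k) = -4 - k
S = -12 (S = 3 + (-3 - 6*2) = 3 + (-3 - 12) = 3 - 15 = -12)
N = 81 (N = (-12 + ((-4 - (-5 - 4)) - 2))² = (-12 + ((-4 - 1*(-9)) - 2))² = (-12 + ((-4 + 9) - 2))² = (-12 + (5 - 2))² = (-12 + 3)² = (-9)² = 81)
N² = 81² = 6561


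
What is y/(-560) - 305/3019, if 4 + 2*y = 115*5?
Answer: -2065449/3381280 ≈ -0.61085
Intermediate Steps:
y = 571/2 (y = -2 + (115*5)/2 = -2 + (1/2)*575 = -2 + 575/2 = 571/2 ≈ 285.50)
y/(-560) - 305/3019 = (571/2)/(-560) - 305/3019 = (571/2)*(-1/560) - 305*1/3019 = -571/1120 - 305/3019 = -2065449/3381280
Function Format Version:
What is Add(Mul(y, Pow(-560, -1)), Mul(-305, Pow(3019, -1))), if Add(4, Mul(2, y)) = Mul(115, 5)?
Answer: Rational(-2065449, 3381280) ≈ -0.61085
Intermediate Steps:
y = Rational(571, 2) (y = Add(-2, Mul(Rational(1, 2), Mul(115, 5))) = Add(-2, Mul(Rational(1, 2), 575)) = Add(-2, Rational(575, 2)) = Rational(571, 2) ≈ 285.50)
Add(Mul(y, Pow(-560, -1)), Mul(-305, Pow(3019, -1))) = Add(Mul(Rational(571, 2), Pow(-560, -1)), Mul(-305, Pow(3019, -1))) = Add(Mul(Rational(571, 2), Rational(-1, 560)), Mul(-305, Rational(1, 3019))) = Add(Rational(-571, 1120), Rational(-305, 3019)) = Rational(-2065449, 3381280)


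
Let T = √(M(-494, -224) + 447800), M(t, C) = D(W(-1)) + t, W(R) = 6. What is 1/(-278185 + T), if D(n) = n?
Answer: -278185/77386446913 - 4*√27957/77386446913 ≈ -3.6034e-6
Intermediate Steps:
M(t, C) = 6 + t
T = 4*√27957 (T = √((6 - 494) + 447800) = √(-488 + 447800) = √447312 = 4*√27957 ≈ 668.81)
1/(-278185 + T) = 1/(-278185 + 4*√27957)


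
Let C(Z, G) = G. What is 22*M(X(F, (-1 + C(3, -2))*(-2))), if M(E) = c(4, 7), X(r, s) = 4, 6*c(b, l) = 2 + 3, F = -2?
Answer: 55/3 ≈ 18.333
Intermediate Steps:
c(b, l) = ⅚ (c(b, l) = (2 + 3)/6 = (⅙)*5 = ⅚)
M(E) = ⅚
22*M(X(F, (-1 + C(3, -2))*(-2))) = 22*(⅚) = 55/3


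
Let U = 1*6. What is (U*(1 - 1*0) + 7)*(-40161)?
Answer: -522093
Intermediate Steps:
U = 6
(U*(1 - 1*0) + 7)*(-40161) = (6*(1 - 1*0) + 7)*(-40161) = (6*(1 + 0) + 7)*(-40161) = (6*1 + 7)*(-40161) = (6 + 7)*(-40161) = 13*(-40161) = -522093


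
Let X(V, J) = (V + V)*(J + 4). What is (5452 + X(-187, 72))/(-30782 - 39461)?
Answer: 22972/70243 ≈ 0.32704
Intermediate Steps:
X(V, J) = 2*V*(4 + J) (X(V, J) = (2*V)*(4 + J) = 2*V*(4 + J))
(5452 + X(-187, 72))/(-30782 - 39461) = (5452 + 2*(-187)*(4 + 72))/(-30782 - 39461) = (5452 + 2*(-187)*76)/(-70243) = (5452 - 28424)*(-1/70243) = -22972*(-1/70243) = 22972/70243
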